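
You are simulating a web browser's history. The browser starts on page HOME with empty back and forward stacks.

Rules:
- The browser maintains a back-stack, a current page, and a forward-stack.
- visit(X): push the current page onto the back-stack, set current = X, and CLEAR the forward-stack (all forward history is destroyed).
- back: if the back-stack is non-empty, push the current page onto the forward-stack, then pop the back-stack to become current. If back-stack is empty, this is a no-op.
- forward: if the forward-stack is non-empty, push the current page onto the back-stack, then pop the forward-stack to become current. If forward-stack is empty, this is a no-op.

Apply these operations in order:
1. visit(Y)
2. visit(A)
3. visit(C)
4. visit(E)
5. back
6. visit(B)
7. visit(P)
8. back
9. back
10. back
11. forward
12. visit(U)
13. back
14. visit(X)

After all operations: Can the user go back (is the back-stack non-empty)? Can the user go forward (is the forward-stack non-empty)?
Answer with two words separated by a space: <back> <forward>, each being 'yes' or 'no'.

Answer: yes no

Derivation:
After 1 (visit(Y)): cur=Y back=1 fwd=0
After 2 (visit(A)): cur=A back=2 fwd=0
After 3 (visit(C)): cur=C back=3 fwd=0
After 4 (visit(E)): cur=E back=4 fwd=0
After 5 (back): cur=C back=3 fwd=1
After 6 (visit(B)): cur=B back=4 fwd=0
After 7 (visit(P)): cur=P back=5 fwd=0
After 8 (back): cur=B back=4 fwd=1
After 9 (back): cur=C back=3 fwd=2
After 10 (back): cur=A back=2 fwd=3
After 11 (forward): cur=C back=3 fwd=2
After 12 (visit(U)): cur=U back=4 fwd=0
After 13 (back): cur=C back=3 fwd=1
After 14 (visit(X)): cur=X back=4 fwd=0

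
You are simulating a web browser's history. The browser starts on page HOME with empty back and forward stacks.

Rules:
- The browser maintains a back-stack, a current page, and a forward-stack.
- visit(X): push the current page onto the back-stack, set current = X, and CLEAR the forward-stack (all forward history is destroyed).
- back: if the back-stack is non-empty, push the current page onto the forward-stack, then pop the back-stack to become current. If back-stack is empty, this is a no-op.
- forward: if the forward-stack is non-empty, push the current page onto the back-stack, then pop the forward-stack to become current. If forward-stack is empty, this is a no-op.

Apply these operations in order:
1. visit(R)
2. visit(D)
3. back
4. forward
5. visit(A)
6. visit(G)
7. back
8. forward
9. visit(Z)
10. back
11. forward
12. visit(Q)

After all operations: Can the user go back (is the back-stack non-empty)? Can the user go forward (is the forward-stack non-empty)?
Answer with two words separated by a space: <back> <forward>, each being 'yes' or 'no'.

After 1 (visit(R)): cur=R back=1 fwd=0
After 2 (visit(D)): cur=D back=2 fwd=0
After 3 (back): cur=R back=1 fwd=1
After 4 (forward): cur=D back=2 fwd=0
After 5 (visit(A)): cur=A back=3 fwd=0
After 6 (visit(G)): cur=G back=4 fwd=0
After 7 (back): cur=A back=3 fwd=1
After 8 (forward): cur=G back=4 fwd=0
After 9 (visit(Z)): cur=Z back=5 fwd=0
After 10 (back): cur=G back=4 fwd=1
After 11 (forward): cur=Z back=5 fwd=0
After 12 (visit(Q)): cur=Q back=6 fwd=0

Answer: yes no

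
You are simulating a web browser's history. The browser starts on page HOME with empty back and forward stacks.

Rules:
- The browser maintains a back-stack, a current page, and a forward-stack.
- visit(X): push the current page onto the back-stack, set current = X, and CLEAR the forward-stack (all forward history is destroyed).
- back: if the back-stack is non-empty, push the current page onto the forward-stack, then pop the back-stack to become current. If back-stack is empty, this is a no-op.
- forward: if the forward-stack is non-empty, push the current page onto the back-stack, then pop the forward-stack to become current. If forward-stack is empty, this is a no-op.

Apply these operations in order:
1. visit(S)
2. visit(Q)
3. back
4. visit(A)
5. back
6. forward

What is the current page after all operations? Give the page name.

Answer: A

Derivation:
After 1 (visit(S)): cur=S back=1 fwd=0
After 2 (visit(Q)): cur=Q back=2 fwd=0
After 3 (back): cur=S back=1 fwd=1
After 4 (visit(A)): cur=A back=2 fwd=0
After 5 (back): cur=S back=1 fwd=1
After 6 (forward): cur=A back=2 fwd=0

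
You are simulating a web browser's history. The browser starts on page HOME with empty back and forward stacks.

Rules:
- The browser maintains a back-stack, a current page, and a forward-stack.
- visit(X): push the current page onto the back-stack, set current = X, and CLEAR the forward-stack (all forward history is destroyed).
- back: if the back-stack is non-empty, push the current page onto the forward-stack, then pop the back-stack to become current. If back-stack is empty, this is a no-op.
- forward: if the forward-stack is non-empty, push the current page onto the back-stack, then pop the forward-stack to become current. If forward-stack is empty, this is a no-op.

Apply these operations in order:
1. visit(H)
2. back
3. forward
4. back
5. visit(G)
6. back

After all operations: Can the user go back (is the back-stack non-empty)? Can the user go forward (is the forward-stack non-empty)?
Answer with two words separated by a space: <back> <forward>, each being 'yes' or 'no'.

Answer: no yes

Derivation:
After 1 (visit(H)): cur=H back=1 fwd=0
After 2 (back): cur=HOME back=0 fwd=1
After 3 (forward): cur=H back=1 fwd=0
After 4 (back): cur=HOME back=0 fwd=1
After 5 (visit(G)): cur=G back=1 fwd=0
After 6 (back): cur=HOME back=0 fwd=1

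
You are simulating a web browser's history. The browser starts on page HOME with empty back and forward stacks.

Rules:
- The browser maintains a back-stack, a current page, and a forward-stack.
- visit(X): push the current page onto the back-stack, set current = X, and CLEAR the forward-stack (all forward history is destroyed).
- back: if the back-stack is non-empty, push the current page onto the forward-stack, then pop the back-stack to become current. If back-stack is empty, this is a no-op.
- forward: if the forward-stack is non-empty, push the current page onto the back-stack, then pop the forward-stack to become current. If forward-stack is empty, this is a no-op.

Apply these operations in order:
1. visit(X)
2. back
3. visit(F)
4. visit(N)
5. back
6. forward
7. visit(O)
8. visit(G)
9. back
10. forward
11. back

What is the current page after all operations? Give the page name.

Answer: O

Derivation:
After 1 (visit(X)): cur=X back=1 fwd=0
After 2 (back): cur=HOME back=0 fwd=1
After 3 (visit(F)): cur=F back=1 fwd=0
After 4 (visit(N)): cur=N back=2 fwd=0
After 5 (back): cur=F back=1 fwd=1
After 6 (forward): cur=N back=2 fwd=0
After 7 (visit(O)): cur=O back=3 fwd=0
After 8 (visit(G)): cur=G back=4 fwd=0
After 9 (back): cur=O back=3 fwd=1
After 10 (forward): cur=G back=4 fwd=0
After 11 (back): cur=O back=3 fwd=1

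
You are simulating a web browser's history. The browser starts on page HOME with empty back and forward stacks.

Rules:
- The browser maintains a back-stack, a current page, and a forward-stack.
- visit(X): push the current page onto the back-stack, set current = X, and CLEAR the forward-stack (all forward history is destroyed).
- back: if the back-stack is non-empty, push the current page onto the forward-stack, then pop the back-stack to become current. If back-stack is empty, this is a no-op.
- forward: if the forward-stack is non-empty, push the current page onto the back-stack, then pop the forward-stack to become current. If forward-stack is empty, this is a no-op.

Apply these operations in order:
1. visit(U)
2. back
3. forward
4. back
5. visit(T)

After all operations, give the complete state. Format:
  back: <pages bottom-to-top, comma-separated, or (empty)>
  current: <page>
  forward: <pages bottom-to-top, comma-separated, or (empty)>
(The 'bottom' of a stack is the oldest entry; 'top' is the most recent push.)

Answer: back: HOME
current: T
forward: (empty)

Derivation:
After 1 (visit(U)): cur=U back=1 fwd=0
After 2 (back): cur=HOME back=0 fwd=1
After 3 (forward): cur=U back=1 fwd=0
After 4 (back): cur=HOME back=0 fwd=1
After 5 (visit(T)): cur=T back=1 fwd=0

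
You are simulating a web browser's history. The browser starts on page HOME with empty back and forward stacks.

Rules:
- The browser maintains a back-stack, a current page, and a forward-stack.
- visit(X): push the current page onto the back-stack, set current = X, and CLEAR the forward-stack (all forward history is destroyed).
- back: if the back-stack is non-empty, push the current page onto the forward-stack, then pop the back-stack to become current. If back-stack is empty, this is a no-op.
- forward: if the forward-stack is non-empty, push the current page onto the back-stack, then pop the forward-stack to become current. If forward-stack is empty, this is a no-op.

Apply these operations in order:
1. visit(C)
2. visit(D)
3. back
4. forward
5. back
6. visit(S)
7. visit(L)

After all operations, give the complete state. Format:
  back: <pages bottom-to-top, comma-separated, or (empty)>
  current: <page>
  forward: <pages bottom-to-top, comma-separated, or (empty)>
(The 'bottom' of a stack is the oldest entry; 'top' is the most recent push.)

Answer: back: HOME,C,S
current: L
forward: (empty)

Derivation:
After 1 (visit(C)): cur=C back=1 fwd=0
After 2 (visit(D)): cur=D back=2 fwd=0
After 3 (back): cur=C back=1 fwd=1
After 4 (forward): cur=D back=2 fwd=0
After 5 (back): cur=C back=1 fwd=1
After 6 (visit(S)): cur=S back=2 fwd=0
After 7 (visit(L)): cur=L back=3 fwd=0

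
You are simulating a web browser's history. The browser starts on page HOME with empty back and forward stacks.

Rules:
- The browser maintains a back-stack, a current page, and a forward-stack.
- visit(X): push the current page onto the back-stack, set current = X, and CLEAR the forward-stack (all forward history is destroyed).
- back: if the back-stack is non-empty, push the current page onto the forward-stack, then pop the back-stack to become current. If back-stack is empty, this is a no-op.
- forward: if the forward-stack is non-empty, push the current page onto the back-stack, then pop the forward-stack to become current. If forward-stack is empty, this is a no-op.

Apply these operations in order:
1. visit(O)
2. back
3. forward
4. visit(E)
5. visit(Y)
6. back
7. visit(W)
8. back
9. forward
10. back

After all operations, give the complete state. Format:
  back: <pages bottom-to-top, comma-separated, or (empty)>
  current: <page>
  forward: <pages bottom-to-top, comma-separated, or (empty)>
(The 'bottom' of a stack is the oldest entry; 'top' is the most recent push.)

Answer: back: HOME,O
current: E
forward: W

Derivation:
After 1 (visit(O)): cur=O back=1 fwd=0
After 2 (back): cur=HOME back=0 fwd=1
After 3 (forward): cur=O back=1 fwd=0
After 4 (visit(E)): cur=E back=2 fwd=0
After 5 (visit(Y)): cur=Y back=3 fwd=0
After 6 (back): cur=E back=2 fwd=1
After 7 (visit(W)): cur=W back=3 fwd=0
After 8 (back): cur=E back=2 fwd=1
After 9 (forward): cur=W back=3 fwd=0
After 10 (back): cur=E back=2 fwd=1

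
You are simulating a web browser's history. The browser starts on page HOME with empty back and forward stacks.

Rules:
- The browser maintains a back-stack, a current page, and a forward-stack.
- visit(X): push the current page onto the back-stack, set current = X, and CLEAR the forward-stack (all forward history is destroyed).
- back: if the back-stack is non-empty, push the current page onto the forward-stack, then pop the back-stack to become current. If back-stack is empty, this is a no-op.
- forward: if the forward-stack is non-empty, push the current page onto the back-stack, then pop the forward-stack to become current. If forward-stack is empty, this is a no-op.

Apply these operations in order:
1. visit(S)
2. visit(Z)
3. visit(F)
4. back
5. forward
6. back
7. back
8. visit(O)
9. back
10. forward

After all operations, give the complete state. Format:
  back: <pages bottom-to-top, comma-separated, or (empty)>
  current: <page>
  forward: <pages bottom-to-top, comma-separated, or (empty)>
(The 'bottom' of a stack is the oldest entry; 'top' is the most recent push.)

Answer: back: HOME,S
current: O
forward: (empty)

Derivation:
After 1 (visit(S)): cur=S back=1 fwd=0
After 2 (visit(Z)): cur=Z back=2 fwd=0
After 3 (visit(F)): cur=F back=3 fwd=0
After 4 (back): cur=Z back=2 fwd=1
After 5 (forward): cur=F back=3 fwd=0
After 6 (back): cur=Z back=2 fwd=1
After 7 (back): cur=S back=1 fwd=2
After 8 (visit(O)): cur=O back=2 fwd=0
After 9 (back): cur=S back=1 fwd=1
After 10 (forward): cur=O back=2 fwd=0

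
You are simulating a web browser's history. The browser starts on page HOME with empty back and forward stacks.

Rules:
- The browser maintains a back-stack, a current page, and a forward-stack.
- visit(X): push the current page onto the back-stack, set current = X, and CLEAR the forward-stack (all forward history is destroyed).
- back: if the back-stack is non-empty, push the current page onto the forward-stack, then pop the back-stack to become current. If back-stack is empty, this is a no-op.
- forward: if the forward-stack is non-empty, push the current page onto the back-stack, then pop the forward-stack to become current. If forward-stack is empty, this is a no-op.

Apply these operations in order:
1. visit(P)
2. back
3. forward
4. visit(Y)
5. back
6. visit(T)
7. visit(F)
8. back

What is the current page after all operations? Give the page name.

After 1 (visit(P)): cur=P back=1 fwd=0
After 2 (back): cur=HOME back=0 fwd=1
After 3 (forward): cur=P back=1 fwd=0
After 4 (visit(Y)): cur=Y back=2 fwd=0
After 5 (back): cur=P back=1 fwd=1
After 6 (visit(T)): cur=T back=2 fwd=0
After 7 (visit(F)): cur=F back=3 fwd=0
After 8 (back): cur=T back=2 fwd=1

Answer: T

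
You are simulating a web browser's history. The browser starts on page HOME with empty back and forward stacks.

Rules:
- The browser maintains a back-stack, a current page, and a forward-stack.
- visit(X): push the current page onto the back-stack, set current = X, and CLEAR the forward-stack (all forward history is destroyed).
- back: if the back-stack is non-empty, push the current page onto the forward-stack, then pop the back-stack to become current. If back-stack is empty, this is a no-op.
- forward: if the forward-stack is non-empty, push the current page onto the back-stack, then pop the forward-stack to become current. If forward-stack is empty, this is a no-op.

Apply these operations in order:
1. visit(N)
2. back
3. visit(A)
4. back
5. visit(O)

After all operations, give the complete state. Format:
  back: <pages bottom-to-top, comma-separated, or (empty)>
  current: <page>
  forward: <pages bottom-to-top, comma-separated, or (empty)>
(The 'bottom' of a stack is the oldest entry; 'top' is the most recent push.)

Answer: back: HOME
current: O
forward: (empty)

Derivation:
After 1 (visit(N)): cur=N back=1 fwd=0
After 2 (back): cur=HOME back=0 fwd=1
After 3 (visit(A)): cur=A back=1 fwd=0
After 4 (back): cur=HOME back=0 fwd=1
After 5 (visit(O)): cur=O back=1 fwd=0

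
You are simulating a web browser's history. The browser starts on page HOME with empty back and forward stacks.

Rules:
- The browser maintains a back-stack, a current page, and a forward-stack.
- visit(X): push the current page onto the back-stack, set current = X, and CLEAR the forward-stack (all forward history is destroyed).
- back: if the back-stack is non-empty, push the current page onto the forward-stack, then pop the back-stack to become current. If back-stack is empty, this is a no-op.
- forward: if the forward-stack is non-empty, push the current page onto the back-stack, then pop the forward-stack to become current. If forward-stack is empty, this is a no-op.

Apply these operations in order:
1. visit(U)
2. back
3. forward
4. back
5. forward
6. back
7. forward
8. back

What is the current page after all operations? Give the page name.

After 1 (visit(U)): cur=U back=1 fwd=0
After 2 (back): cur=HOME back=0 fwd=1
After 3 (forward): cur=U back=1 fwd=0
After 4 (back): cur=HOME back=0 fwd=1
After 5 (forward): cur=U back=1 fwd=0
After 6 (back): cur=HOME back=0 fwd=1
After 7 (forward): cur=U back=1 fwd=0
After 8 (back): cur=HOME back=0 fwd=1

Answer: HOME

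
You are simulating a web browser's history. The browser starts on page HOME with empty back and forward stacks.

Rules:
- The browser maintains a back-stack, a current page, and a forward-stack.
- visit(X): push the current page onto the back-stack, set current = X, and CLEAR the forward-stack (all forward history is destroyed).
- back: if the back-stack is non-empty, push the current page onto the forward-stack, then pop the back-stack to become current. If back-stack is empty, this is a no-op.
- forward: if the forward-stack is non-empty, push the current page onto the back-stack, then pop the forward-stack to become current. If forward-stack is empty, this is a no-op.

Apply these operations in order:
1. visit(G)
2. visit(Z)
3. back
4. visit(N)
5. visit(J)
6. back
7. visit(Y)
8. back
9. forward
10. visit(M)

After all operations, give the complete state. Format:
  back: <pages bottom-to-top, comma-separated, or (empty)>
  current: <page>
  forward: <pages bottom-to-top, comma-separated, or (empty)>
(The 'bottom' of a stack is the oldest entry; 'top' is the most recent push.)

Answer: back: HOME,G,N,Y
current: M
forward: (empty)

Derivation:
After 1 (visit(G)): cur=G back=1 fwd=0
After 2 (visit(Z)): cur=Z back=2 fwd=0
After 3 (back): cur=G back=1 fwd=1
After 4 (visit(N)): cur=N back=2 fwd=0
After 5 (visit(J)): cur=J back=3 fwd=0
After 6 (back): cur=N back=2 fwd=1
After 7 (visit(Y)): cur=Y back=3 fwd=0
After 8 (back): cur=N back=2 fwd=1
After 9 (forward): cur=Y back=3 fwd=0
After 10 (visit(M)): cur=M back=4 fwd=0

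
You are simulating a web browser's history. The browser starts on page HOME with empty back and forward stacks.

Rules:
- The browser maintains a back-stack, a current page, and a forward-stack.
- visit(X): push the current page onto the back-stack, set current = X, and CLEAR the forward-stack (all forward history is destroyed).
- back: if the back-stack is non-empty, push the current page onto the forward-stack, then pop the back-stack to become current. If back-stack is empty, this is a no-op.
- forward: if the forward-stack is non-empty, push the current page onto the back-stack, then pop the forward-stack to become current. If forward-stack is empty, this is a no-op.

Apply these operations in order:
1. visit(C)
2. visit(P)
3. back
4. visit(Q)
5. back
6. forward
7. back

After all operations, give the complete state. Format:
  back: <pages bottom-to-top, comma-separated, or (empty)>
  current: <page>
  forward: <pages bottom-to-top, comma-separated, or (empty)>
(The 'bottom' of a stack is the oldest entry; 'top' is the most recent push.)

Answer: back: HOME
current: C
forward: Q

Derivation:
After 1 (visit(C)): cur=C back=1 fwd=0
After 2 (visit(P)): cur=P back=2 fwd=0
After 3 (back): cur=C back=1 fwd=1
After 4 (visit(Q)): cur=Q back=2 fwd=0
After 5 (back): cur=C back=1 fwd=1
After 6 (forward): cur=Q back=2 fwd=0
After 7 (back): cur=C back=1 fwd=1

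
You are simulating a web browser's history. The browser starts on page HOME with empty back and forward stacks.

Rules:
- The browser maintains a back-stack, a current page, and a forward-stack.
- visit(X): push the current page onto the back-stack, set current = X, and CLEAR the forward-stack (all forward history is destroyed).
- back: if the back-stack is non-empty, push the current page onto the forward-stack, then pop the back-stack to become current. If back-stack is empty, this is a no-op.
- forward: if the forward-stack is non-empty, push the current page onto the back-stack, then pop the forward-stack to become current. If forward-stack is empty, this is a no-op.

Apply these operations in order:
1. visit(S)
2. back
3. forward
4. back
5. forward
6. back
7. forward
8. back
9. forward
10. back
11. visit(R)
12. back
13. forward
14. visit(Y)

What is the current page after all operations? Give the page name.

Answer: Y

Derivation:
After 1 (visit(S)): cur=S back=1 fwd=0
After 2 (back): cur=HOME back=0 fwd=1
After 3 (forward): cur=S back=1 fwd=0
After 4 (back): cur=HOME back=0 fwd=1
After 5 (forward): cur=S back=1 fwd=0
After 6 (back): cur=HOME back=0 fwd=1
After 7 (forward): cur=S back=1 fwd=0
After 8 (back): cur=HOME back=0 fwd=1
After 9 (forward): cur=S back=1 fwd=0
After 10 (back): cur=HOME back=0 fwd=1
After 11 (visit(R)): cur=R back=1 fwd=0
After 12 (back): cur=HOME back=0 fwd=1
After 13 (forward): cur=R back=1 fwd=0
After 14 (visit(Y)): cur=Y back=2 fwd=0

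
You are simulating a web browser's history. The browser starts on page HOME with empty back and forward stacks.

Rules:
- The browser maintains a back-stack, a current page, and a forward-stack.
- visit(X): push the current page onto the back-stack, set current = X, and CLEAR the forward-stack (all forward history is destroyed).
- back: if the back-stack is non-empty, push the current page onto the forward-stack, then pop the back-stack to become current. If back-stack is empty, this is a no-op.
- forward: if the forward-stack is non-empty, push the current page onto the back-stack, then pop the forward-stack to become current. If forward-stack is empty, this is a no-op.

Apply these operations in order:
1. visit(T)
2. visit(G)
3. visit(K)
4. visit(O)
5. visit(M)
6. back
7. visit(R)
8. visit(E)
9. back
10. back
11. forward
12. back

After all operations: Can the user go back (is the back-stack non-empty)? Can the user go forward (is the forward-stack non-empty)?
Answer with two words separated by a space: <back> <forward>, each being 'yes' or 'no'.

Answer: yes yes

Derivation:
After 1 (visit(T)): cur=T back=1 fwd=0
After 2 (visit(G)): cur=G back=2 fwd=0
After 3 (visit(K)): cur=K back=3 fwd=0
After 4 (visit(O)): cur=O back=4 fwd=0
After 5 (visit(M)): cur=M back=5 fwd=0
After 6 (back): cur=O back=4 fwd=1
After 7 (visit(R)): cur=R back=5 fwd=0
After 8 (visit(E)): cur=E back=6 fwd=0
After 9 (back): cur=R back=5 fwd=1
After 10 (back): cur=O back=4 fwd=2
After 11 (forward): cur=R back=5 fwd=1
After 12 (back): cur=O back=4 fwd=2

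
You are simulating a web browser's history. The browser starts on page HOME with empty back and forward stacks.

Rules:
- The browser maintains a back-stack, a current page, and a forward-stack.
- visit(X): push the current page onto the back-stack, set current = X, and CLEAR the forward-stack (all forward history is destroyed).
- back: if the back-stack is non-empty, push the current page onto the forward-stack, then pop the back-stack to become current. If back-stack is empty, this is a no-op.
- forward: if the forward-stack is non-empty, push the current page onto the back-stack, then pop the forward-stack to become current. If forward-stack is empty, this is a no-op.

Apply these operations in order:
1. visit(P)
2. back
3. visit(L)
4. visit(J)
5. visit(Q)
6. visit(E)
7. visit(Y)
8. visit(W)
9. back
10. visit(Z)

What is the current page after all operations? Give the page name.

Answer: Z

Derivation:
After 1 (visit(P)): cur=P back=1 fwd=0
After 2 (back): cur=HOME back=0 fwd=1
After 3 (visit(L)): cur=L back=1 fwd=0
After 4 (visit(J)): cur=J back=2 fwd=0
After 5 (visit(Q)): cur=Q back=3 fwd=0
After 6 (visit(E)): cur=E back=4 fwd=0
After 7 (visit(Y)): cur=Y back=5 fwd=0
After 8 (visit(W)): cur=W back=6 fwd=0
After 9 (back): cur=Y back=5 fwd=1
After 10 (visit(Z)): cur=Z back=6 fwd=0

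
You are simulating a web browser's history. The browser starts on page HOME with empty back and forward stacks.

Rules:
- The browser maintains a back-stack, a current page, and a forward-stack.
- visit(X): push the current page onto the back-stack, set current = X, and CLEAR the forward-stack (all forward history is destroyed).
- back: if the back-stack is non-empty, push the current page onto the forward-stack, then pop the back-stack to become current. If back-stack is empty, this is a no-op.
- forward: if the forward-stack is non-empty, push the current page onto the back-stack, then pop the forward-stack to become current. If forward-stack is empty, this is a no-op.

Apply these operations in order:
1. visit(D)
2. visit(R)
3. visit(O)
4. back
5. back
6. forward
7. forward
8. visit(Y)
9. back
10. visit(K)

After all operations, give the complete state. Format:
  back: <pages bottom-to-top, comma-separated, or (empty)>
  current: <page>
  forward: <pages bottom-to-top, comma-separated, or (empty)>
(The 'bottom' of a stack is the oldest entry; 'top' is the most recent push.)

After 1 (visit(D)): cur=D back=1 fwd=0
After 2 (visit(R)): cur=R back=2 fwd=0
After 3 (visit(O)): cur=O back=3 fwd=0
After 4 (back): cur=R back=2 fwd=1
After 5 (back): cur=D back=1 fwd=2
After 6 (forward): cur=R back=2 fwd=1
After 7 (forward): cur=O back=3 fwd=0
After 8 (visit(Y)): cur=Y back=4 fwd=0
After 9 (back): cur=O back=3 fwd=1
After 10 (visit(K)): cur=K back=4 fwd=0

Answer: back: HOME,D,R,O
current: K
forward: (empty)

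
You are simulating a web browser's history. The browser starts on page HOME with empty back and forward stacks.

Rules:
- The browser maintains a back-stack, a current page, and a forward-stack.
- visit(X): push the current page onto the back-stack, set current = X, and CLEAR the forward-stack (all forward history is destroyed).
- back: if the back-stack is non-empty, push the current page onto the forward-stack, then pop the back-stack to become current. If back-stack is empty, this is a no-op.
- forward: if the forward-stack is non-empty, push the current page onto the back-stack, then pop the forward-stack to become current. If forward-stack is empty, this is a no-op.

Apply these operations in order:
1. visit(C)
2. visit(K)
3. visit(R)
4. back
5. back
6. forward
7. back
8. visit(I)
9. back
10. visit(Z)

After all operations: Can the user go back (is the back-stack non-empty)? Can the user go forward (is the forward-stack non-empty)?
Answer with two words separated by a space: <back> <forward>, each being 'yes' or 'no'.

Answer: yes no

Derivation:
After 1 (visit(C)): cur=C back=1 fwd=0
After 2 (visit(K)): cur=K back=2 fwd=0
After 3 (visit(R)): cur=R back=3 fwd=0
After 4 (back): cur=K back=2 fwd=1
After 5 (back): cur=C back=1 fwd=2
After 6 (forward): cur=K back=2 fwd=1
After 7 (back): cur=C back=1 fwd=2
After 8 (visit(I)): cur=I back=2 fwd=0
After 9 (back): cur=C back=1 fwd=1
After 10 (visit(Z)): cur=Z back=2 fwd=0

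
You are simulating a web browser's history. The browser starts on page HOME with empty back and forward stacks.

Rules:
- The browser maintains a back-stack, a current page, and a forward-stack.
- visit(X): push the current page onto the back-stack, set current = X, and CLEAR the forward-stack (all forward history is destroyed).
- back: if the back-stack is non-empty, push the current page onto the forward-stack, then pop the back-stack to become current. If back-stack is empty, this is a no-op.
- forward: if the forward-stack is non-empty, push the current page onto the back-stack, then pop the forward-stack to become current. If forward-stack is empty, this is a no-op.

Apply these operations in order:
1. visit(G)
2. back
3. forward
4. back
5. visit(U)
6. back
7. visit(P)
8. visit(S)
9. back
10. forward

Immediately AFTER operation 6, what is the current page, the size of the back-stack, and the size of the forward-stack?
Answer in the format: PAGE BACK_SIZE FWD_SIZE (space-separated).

After 1 (visit(G)): cur=G back=1 fwd=0
After 2 (back): cur=HOME back=0 fwd=1
After 3 (forward): cur=G back=1 fwd=0
After 4 (back): cur=HOME back=0 fwd=1
After 5 (visit(U)): cur=U back=1 fwd=0
After 6 (back): cur=HOME back=0 fwd=1

HOME 0 1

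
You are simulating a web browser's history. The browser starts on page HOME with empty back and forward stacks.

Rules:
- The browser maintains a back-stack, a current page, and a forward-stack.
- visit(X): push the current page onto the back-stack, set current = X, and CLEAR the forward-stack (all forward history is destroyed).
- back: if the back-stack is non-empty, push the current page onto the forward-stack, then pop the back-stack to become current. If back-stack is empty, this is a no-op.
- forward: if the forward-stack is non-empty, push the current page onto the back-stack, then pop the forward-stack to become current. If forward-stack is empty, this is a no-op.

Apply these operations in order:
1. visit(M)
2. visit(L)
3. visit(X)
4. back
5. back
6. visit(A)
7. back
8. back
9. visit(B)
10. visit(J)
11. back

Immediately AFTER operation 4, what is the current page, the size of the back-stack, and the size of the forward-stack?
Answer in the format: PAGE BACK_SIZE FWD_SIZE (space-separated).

After 1 (visit(M)): cur=M back=1 fwd=0
After 2 (visit(L)): cur=L back=2 fwd=0
After 3 (visit(X)): cur=X back=3 fwd=0
After 4 (back): cur=L back=2 fwd=1

L 2 1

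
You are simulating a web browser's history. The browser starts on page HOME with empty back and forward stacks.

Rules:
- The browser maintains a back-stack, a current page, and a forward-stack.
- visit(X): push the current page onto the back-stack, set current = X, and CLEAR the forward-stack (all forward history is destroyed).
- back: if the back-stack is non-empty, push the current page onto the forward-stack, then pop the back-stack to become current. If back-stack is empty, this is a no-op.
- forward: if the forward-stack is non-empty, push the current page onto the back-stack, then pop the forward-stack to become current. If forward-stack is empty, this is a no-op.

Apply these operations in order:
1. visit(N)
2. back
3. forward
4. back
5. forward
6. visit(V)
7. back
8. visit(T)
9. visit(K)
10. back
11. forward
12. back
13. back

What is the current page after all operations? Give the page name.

After 1 (visit(N)): cur=N back=1 fwd=0
After 2 (back): cur=HOME back=0 fwd=1
After 3 (forward): cur=N back=1 fwd=0
After 4 (back): cur=HOME back=0 fwd=1
After 5 (forward): cur=N back=1 fwd=0
After 6 (visit(V)): cur=V back=2 fwd=0
After 7 (back): cur=N back=1 fwd=1
After 8 (visit(T)): cur=T back=2 fwd=0
After 9 (visit(K)): cur=K back=3 fwd=0
After 10 (back): cur=T back=2 fwd=1
After 11 (forward): cur=K back=3 fwd=0
After 12 (back): cur=T back=2 fwd=1
After 13 (back): cur=N back=1 fwd=2

Answer: N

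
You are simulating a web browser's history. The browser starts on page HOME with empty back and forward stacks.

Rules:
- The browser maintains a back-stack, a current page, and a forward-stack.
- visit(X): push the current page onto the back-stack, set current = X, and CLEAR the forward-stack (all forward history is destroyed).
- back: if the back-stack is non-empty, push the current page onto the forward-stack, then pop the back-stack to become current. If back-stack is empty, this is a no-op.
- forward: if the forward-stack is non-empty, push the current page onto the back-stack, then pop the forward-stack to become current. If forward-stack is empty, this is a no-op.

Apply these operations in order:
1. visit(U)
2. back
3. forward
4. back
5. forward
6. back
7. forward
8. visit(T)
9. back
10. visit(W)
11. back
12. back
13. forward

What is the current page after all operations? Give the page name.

After 1 (visit(U)): cur=U back=1 fwd=0
After 2 (back): cur=HOME back=0 fwd=1
After 3 (forward): cur=U back=1 fwd=0
After 4 (back): cur=HOME back=0 fwd=1
After 5 (forward): cur=U back=1 fwd=0
After 6 (back): cur=HOME back=0 fwd=1
After 7 (forward): cur=U back=1 fwd=0
After 8 (visit(T)): cur=T back=2 fwd=0
After 9 (back): cur=U back=1 fwd=1
After 10 (visit(W)): cur=W back=2 fwd=0
After 11 (back): cur=U back=1 fwd=1
After 12 (back): cur=HOME back=0 fwd=2
After 13 (forward): cur=U back=1 fwd=1

Answer: U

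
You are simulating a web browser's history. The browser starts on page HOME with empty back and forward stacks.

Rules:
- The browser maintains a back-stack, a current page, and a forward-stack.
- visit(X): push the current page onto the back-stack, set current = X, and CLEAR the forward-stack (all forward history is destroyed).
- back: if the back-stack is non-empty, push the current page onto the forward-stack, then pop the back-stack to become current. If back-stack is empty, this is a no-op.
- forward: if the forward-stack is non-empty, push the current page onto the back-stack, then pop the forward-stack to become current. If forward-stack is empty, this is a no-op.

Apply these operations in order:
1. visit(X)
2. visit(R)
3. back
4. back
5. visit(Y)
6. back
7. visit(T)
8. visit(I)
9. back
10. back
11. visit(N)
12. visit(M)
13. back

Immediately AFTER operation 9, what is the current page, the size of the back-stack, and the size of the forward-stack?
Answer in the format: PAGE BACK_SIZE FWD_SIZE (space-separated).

After 1 (visit(X)): cur=X back=1 fwd=0
After 2 (visit(R)): cur=R back=2 fwd=0
After 3 (back): cur=X back=1 fwd=1
After 4 (back): cur=HOME back=0 fwd=2
After 5 (visit(Y)): cur=Y back=1 fwd=0
After 6 (back): cur=HOME back=0 fwd=1
After 7 (visit(T)): cur=T back=1 fwd=0
After 8 (visit(I)): cur=I back=2 fwd=0
After 9 (back): cur=T back=1 fwd=1

T 1 1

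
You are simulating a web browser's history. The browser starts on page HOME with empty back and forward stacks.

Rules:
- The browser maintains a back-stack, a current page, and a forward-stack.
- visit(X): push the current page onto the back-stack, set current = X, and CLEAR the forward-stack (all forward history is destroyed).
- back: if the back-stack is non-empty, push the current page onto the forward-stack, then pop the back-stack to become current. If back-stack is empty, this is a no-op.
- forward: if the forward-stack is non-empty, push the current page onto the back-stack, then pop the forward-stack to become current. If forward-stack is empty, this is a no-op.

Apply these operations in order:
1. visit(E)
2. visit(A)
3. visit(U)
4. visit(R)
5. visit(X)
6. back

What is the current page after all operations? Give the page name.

After 1 (visit(E)): cur=E back=1 fwd=0
After 2 (visit(A)): cur=A back=2 fwd=0
After 3 (visit(U)): cur=U back=3 fwd=0
After 4 (visit(R)): cur=R back=4 fwd=0
After 5 (visit(X)): cur=X back=5 fwd=0
After 6 (back): cur=R back=4 fwd=1

Answer: R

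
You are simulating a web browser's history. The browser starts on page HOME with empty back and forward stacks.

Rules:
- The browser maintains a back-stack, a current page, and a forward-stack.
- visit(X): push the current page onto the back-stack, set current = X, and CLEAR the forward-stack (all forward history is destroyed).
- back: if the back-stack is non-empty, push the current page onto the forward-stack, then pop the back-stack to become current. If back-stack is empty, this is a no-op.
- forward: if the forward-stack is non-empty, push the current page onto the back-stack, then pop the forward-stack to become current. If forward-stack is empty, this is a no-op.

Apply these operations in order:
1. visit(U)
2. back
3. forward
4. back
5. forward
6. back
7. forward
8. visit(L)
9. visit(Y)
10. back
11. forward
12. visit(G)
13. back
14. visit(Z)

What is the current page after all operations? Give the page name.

After 1 (visit(U)): cur=U back=1 fwd=0
After 2 (back): cur=HOME back=0 fwd=1
After 3 (forward): cur=U back=1 fwd=0
After 4 (back): cur=HOME back=0 fwd=1
After 5 (forward): cur=U back=1 fwd=0
After 6 (back): cur=HOME back=0 fwd=1
After 7 (forward): cur=U back=1 fwd=0
After 8 (visit(L)): cur=L back=2 fwd=0
After 9 (visit(Y)): cur=Y back=3 fwd=0
After 10 (back): cur=L back=2 fwd=1
After 11 (forward): cur=Y back=3 fwd=0
After 12 (visit(G)): cur=G back=4 fwd=0
After 13 (back): cur=Y back=3 fwd=1
After 14 (visit(Z)): cur=Z back=4 fwd=0

Answer: Z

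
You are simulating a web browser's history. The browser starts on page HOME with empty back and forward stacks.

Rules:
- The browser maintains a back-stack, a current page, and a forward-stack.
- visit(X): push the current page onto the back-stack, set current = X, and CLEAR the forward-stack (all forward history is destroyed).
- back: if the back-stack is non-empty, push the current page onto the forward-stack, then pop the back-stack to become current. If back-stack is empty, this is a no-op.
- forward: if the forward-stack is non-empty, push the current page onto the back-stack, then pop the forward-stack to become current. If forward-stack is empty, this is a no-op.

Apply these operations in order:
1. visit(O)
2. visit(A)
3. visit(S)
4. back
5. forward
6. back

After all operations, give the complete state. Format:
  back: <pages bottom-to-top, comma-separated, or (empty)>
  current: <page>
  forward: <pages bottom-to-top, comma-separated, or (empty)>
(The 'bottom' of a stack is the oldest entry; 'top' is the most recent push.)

Answer: back: HOME,O
current: A
forward: S

Derivation:
After 1 (visit(O)): cur=O back=1 fwd=0
After 2 (visit(A)): cur=A back=2 fwd=0
After 3 (visit(S)): cur=S back=3 fwd=0
After 4 (back): cur=A back=2 fwd=1
After 5 (forward): cur=S back=3 fwd=0
After 6 (back): cur=A back=2 fwd=1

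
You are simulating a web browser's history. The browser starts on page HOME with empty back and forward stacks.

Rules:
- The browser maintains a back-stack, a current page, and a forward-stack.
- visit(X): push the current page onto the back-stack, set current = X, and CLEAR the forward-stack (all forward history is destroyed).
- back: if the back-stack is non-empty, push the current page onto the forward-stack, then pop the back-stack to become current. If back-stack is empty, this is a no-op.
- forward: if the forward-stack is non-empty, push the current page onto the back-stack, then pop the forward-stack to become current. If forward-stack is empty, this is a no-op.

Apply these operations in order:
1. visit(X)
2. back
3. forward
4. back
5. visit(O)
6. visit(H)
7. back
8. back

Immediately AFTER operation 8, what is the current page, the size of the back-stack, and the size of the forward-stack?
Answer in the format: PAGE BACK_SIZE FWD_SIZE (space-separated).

After 1 (visit(X)): cur=X back=1 fwd=0
After 2 (back): cur=HOME back=0 fwd=1
After 3 (forward): cur=X back=1 fwd=0
After 4 (back): cur=HOME back=0 fwd=1
After 5 (visit(O)): cur=O back=1 fwd=0
After 6 (visit(H)): cur=H back=2 fwd=0
After 7 (back): cur=O back=1 fwd=1
After 8 (back): cur=HOME back=0 fwd=2

HOME 0 2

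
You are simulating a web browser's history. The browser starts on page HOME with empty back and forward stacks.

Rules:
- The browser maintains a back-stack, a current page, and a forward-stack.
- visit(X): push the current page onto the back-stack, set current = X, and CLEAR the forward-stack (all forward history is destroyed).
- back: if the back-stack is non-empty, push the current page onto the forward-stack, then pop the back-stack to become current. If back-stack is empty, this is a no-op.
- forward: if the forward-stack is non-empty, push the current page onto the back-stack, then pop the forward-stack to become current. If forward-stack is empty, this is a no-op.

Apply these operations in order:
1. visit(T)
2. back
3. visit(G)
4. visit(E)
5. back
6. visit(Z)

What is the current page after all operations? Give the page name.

After 1 (visit(T)): cur=T back=1 fwd=0
After 2 (back): cur=HOME back=0 fwd=1
After 3 (visit(G)): cur=G back=1 fwd=0
After 4 (visit(E)): cur=E back=2 fwd=0
After 5 (back): cur=G back=1 fwd=1
After 6 (visit(Z)): cur=Z back=2 fwd=0

Answer: Z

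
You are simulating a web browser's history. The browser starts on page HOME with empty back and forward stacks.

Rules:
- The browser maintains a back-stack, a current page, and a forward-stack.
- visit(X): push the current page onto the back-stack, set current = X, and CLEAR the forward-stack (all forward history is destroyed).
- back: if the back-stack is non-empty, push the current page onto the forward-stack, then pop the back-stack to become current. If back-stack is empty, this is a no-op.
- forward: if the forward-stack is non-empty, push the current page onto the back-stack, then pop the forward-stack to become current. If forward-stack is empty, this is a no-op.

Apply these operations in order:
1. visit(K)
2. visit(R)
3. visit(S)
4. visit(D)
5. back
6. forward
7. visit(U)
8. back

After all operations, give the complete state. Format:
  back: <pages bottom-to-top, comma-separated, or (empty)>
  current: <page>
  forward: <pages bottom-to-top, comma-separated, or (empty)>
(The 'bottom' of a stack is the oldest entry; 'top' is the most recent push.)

Answer: back: HOME,K,R,S
current: D
forward: U

Derivation:
After 1 (visit(K)): cur=K back=1 fwd=0
After 2 (visit(R)): cur=R back=2 fwd=0
After 3 (visit(S)): cur=S back=3 fwd=0
After 4 (visit(D)): cur=D back=4 fwd=0
After 5 (back): cur=S back=3 fwd=1
After 6 (forward): cur=D back=4 fwd=0
After 7 (visit(U)): cur=U back=5 fwd=0
After 8 (back): cur=D back=4 fwd=1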